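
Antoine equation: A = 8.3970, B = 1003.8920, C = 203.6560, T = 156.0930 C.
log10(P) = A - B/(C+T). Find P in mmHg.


C+T = 359.7490
B/(C+T) = 2.7905
log10(P) = 8.3970 - 2.7905 = 5.6065
P = 10^5.6065 = 404078.2628 mmHg

404078.2628 mmHg


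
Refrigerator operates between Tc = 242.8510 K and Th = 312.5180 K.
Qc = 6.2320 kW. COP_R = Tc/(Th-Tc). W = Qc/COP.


COP = 242.8510 / 69.6670 = 3.4859
W = 6.2320 / 3.4859 = 1.7878 kW

COP = 3.4859, W = 1.7878 kW


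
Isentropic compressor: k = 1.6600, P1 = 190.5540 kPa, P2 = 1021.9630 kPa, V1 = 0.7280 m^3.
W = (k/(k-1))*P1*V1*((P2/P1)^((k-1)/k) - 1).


(k-1)/k = 0.3976
(P2/P1)^exp = 1.9499
W = 2.5152 * 190.5540 * 0.7280 * (1.9499 - 1) = 331.4248 kJ

331.4248 kJ


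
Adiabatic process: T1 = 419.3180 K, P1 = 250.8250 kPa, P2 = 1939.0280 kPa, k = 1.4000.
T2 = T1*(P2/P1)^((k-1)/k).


(k-1)/k = 0.2857
(P2/P1)^exp = 1.7938
T2 = 419.3180 * 1.7938 = 752.1747 K

752.1747 K


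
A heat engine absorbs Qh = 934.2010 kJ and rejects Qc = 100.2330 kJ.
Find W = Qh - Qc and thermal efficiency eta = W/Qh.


W = 934.2010 - 100.2330 = 833.9680 kJ
eta = 833.9680 / 934.2010 = 0.8927 = 89.2707%

W = 833.9680 kJ, eta = 89.2707%


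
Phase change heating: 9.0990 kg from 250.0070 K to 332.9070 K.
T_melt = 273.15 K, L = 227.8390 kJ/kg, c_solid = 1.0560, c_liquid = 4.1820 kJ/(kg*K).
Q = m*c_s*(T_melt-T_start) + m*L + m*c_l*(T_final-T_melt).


Q1 (sensible, solid) = 9.0990 * 1.0560 * 23.1430 = 222.3705 kJ
Q2 (latent) = 9.0990 * 227.8390 = 2073.1071 kJ
Q3 (sensible, liquid) = 9.0990 * 4.1820 * 59.7570 = 2273.8744 kJ
Q_total = 4569.3520 kJ

4569.3520 kJ


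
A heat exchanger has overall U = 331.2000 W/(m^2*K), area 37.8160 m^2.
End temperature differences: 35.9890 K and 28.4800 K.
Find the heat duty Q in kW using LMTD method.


LMTD = 32.0882 K
Q = 331.2000 * 37.8160 * 32.0882 = 401893.7810 W = 401.8938 kW

401.8938 kW


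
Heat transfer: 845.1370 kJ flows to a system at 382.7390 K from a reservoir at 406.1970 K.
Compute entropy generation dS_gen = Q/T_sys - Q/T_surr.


dS_sys = 845.1370/382.7390 = 2.2081 kJ/K
dS_surr = -845.1370/406.1970 = -2.0806 kJ/K
dS_gen = 2.2081 - 2.0806 = 0.1275 kJ/K (irreversible)

dS_gen = 0.1275 kJ/K, irreversible


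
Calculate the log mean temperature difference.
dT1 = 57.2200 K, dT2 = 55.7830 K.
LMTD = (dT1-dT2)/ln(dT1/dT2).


dT1/dT2 = 1.0258
ln(dT1/dT2) = 0.0254
LMTD = 1.4370 / 0.0254 = 56.4985 K

56.4985 K


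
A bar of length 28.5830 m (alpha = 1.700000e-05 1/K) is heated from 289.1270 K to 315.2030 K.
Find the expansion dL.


dT = 26.0760 K
dL = 1.700000e-05 * 28.5830 * 26.0760 = 0.012671 m
L_final = 28.595671 m

dL = 0.012671 m


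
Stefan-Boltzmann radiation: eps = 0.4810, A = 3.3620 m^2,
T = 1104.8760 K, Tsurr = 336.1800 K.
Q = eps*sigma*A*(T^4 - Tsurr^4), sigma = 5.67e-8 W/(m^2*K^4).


T^4 = 1.4902e+12
Tsurr^4 = 1.2773e+10
Q = 0.4810 * 5.67e-8 * 3.3620 * 1.4775e+12 = 135469.5245 W

135469.5245 W


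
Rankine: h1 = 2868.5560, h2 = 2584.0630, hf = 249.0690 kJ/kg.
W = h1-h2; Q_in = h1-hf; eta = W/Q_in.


W = 284.4930 kJ/kg
Q_in = 2619.4870 kJ/kg
eta = 0.1086 = 10.8606%

eta = 10.8606%


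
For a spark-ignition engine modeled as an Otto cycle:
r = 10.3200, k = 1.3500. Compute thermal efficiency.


r^(k-1) = 2.2635
eta = 1 - 1/2.2635 = 0.5582 = 55.8214%

55.8214%


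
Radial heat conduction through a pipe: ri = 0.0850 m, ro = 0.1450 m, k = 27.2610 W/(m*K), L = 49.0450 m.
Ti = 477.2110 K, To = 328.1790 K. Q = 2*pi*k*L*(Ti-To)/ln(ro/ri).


dT = 149.0320 K
ln(ro/ri) = 0.5341
Q = 2*pi*27.2610*49.0450*149.0320 / 0.5341 = 2344161.7932 W

2344161.7932 W


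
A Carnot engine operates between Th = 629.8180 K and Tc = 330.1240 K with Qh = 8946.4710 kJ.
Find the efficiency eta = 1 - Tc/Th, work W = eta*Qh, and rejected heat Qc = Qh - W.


eta = 1 - 330.1240/629.8180 = 0.4758
W = 0.4758 * 8946.4710 = 4257.1087 kJ
Qc = 8946.4710 - 4257.1087 = 4689.3623 kJ

eta = 47.5842%, W = 4257.1087 kJ, Qc = 4689.3623 kJ


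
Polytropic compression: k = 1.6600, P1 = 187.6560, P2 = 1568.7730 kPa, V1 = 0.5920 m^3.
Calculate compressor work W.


(k-1)/k = 0.3976
(P2/P1)^exp = 2.3263
W = 2.5152 * 187.6560 * 0.5920 * (2.3263 - 1) = 370.5737 kJ

370.5737 kJ


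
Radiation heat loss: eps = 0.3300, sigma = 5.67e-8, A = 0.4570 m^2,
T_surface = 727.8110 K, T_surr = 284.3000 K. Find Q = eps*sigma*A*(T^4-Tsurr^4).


T^4 = 2.8059e+11
Tsurr^4 = 6.5329e+09
Q = 0.3300 * 5.67e-8 * 0.4570 * 2.7406e+11 = 2343.4546 W

2343.4546 W


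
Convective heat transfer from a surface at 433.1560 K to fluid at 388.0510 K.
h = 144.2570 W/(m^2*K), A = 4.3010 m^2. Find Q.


dT = 45.1050 K
Q = 144.2570 * 4.3010 * 45.1050 = 27985.3682 W

27985.3682 W


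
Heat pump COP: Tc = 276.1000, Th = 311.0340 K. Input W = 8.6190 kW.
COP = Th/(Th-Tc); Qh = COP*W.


COP = 311.0340 / 34.9340 = 8.9035
Qh = 8.9035 * 8.6190 = 76.7391 kW

COP = 8.9035, Qh = 76.7391 kW


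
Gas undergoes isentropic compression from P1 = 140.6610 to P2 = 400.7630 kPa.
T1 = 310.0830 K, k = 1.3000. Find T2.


(k-1)/k = 0.2308
(P2/P1)^exp = 1.2733
T2 = 310.0830 * 1.2733 = 394.8316 K

394.8316 K


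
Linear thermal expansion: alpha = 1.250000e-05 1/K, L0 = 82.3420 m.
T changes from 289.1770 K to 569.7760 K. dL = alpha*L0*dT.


dT = 280.5990 K
dL = 1.250000e-05 * 82.3420 * 280.5990 = 0.288814 m
L_final = 82.630814 m

dL = 0.288814 m


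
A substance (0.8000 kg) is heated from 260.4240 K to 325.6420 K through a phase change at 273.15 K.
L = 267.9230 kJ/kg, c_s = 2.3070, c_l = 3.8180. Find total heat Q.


Q1 (sensible, solid) = 0.8000 * 2.3070 * 12.7260 = 23.4871 kJ
Q2 (latent) = 0.8000 * 267.9230 = 214.3384 kJ
Q3 (sensible, liquid) = 0.8000 * 3.8180 * 52.4920 = 160.3316 kJ
Q_total = 398.1571 kJ

398.1571 kJ


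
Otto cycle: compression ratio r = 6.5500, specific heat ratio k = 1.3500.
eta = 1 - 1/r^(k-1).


r^(k-1) = 1.9306
eta = 1 - 1/1.9306 = 0.4820 = 48.2017%

48.2017%


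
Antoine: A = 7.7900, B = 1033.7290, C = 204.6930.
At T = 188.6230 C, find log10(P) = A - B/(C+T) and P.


C+T = 393.3160
B/(C+T) = 2.6282
log10(P) = 7.7900 - 2.6282 = 5.1618
P = 10^5.1618 = 145130.8046 mmHg

145130.8046 mmHg


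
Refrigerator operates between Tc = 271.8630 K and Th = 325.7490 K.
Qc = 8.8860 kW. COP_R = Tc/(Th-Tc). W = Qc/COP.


COP = 271.8630 / 53.8860 = 5.0452
W = 8.8860 / 5.0452 = 1.7613 kW

COP = 5.0452, W = 1.7613 kW


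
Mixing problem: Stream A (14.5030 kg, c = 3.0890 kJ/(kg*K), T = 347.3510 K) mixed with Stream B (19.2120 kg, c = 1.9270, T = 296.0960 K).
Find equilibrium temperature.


num = 26523.1690
den = 81.8213
Tf = 324.1597 K

324.1597 K


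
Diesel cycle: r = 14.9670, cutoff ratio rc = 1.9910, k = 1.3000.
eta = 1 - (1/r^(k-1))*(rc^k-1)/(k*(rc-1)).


r^(k-1) = 2.2519
rc^k = 2.4479
eta = 0.5009 = 50.0909%

50.0909%


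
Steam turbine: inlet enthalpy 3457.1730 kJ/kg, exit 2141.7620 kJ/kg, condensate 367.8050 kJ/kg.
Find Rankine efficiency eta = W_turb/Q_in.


W = 1315.4110 kJ/kg
Q_in = 3089.3680 kJ/kg
eta = 0.4258 = 42.5786%

eta = 42.5786%


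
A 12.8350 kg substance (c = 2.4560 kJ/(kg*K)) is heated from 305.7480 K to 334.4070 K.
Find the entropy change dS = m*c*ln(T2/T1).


T2/T1 = 1.0937
ln(T2/T1) = 0.0896
dS = 12.8350 * 2.4560 * 0.0896 = 2.8244 kJ/K

2.8244 kJ/K


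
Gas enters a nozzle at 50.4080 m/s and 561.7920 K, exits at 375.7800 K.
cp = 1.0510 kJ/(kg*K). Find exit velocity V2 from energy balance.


dT = 186.0120 K
2*cp*1000*dT = 390997.2240
V1^2 = 2540.9665
V2 = sqrt(393538.1905) = 627.3262 m/s

627.3262 m/s


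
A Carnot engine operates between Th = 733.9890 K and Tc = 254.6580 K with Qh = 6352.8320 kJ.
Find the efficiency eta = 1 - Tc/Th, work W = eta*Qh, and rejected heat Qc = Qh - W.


eta = 1 - 254.6580/733.9890 = 0.6530
W = 0.6530 * 6352.8320 = 4148.7125 kJ
Qc = 6352.8320 - 4148.7125 = 2204.1195 kJ

eta = 65.3049%, W = 4148.7125 kJ, Qc = 2204.1195 kJ


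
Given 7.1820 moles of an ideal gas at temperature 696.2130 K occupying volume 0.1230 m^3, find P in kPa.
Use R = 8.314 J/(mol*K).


P = nRT/V = 7.1820 * 8.314 * 696.2130 / 0.1230
= 41571.6775 / 0.1230 = 337981.1177 Pa = 337.9811 kPa

337.9811 kPa


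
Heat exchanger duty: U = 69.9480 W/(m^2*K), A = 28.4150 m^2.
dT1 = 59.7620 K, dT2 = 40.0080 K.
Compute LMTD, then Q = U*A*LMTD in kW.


LMTD = 49.2262 K
Q = 69.9480 * 28.4150 * 49.2262 = 97840.5878 W = 97.8406 kW

97.8406 kW


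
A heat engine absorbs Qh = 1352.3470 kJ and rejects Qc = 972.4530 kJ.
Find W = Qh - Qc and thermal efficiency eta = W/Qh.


W = 1352.3470 - 972.4530 = 379.8940 kJ
eta = 379.8940 / 1352.3470 = 0.2809 = 28.0915%

W = 379.8940 kJ, eta = 28.0915%


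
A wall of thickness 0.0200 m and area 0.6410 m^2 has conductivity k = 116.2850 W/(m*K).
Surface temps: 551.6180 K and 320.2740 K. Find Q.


dT = 231.3440 K
Q = 116.2850 * 0.6410 * 231.3440 / 0.0200 = 862203.8771 W

862203.8771 W


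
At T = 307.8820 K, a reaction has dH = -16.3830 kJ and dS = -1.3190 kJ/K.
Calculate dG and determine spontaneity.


T*dS = 307.8820 * -1.3190 = -406.0964 kJ
dG = -16.3830 + 406.0964 = 389.7134 kJ (non-spontaneous)

dG = 389.7134 kJ, non-spontaneous


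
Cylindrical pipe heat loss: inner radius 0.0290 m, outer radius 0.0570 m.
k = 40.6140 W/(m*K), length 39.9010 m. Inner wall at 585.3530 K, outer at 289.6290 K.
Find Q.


dT = 295.7240 K
ln(ro/ri) = 0.6758
Q = 2*pi*40.6140*39.9010*295.7240 / 0.6758 = 4455910.2591 W

4455910.2591 W


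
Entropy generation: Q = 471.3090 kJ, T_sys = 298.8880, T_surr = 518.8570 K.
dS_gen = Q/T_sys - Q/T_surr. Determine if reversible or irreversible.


dS_sys = 471.3090/298.8880 = 1.5769 kJ/K
dS_surr = -471.3090/518.8570 = -0.9084 kJ/K
dS_gen = 1.5769 - 0.9084 = 0.6685 kJ/K (irreversible)

dS_gen = 0.6685 kJ/K, irreversible


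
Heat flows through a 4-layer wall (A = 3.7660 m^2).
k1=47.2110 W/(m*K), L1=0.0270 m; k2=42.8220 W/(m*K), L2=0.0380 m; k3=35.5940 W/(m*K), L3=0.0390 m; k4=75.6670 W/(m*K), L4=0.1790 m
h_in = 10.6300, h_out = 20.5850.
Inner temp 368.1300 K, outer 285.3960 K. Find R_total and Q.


R_conv_in = 1/(10.6300*3.7660) = 0.0250
R_1 = 0.0270/(47.2110*3.7660) = 0.0002
R_2 = 0.0380/(42.8220*3.7660) = 0.0002
R_3 = 0.0390/(35.5940*3.7660) = 0.0003
R_4 = 0.1790/(75.6670*3.7660) = 0.0006
R_conv_out = 1/(20.5850*3.7660) = 0.0129
R_total = 0.0392 K/W
Q = 82.7340 / 0.0392 = 2111.3356 W

R_total = 0.0392 K/W, Q = 2111.3356 W


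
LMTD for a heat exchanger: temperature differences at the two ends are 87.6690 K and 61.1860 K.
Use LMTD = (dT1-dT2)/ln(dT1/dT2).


dT1/dT2 = 1.4328
ln(dT1/dT2) = 0.3596
LMTD = 26.4830 / 0.3596 = 73.6355 K

73.6355 K


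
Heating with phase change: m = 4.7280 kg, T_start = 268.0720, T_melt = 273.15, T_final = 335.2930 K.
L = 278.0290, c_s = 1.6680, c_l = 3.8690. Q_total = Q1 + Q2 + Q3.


Q1 (sensible, solid) = 4.7280 * 1.6680 * 5.0780 = 40.0467 kJ
Q2 (latent) = 4.7280 * 278.0290 = 1314.5211 kJ
Q3 (sensible, liquid) = 4.7280 * 3.8690 * 62.1430 = 1136.7590 kJ
Q_total = 2491.3268 kJ

2491.3268 kJ


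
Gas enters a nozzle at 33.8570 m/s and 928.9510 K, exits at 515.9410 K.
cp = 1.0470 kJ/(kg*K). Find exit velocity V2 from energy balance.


dT = 413.0100 K
2*cp*1000*dT = 864842.9400
V1^2 = 1146.2964
V2 = sqrt(865989.2364) = 930.5854 m/s

930.5854 m/s


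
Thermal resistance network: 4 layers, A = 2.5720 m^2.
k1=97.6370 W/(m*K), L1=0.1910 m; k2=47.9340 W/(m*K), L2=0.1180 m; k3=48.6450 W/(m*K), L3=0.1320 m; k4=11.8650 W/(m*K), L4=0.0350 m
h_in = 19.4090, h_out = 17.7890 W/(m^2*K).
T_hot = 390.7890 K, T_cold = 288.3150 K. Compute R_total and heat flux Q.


R_conv_in = 1/(19.4090*2.5720) = 0.0200
R_1 = 0.1910/(97.6370*2.5720) = 0.0008
R_2 = 0.1180/(47.9340*2.5720) = 0.0010
R_3 = 0.1320/(48.6450*2.5720) = 0.0011
R_4 = 0.0350/(11.8650*2.5720) = 0.0011
R_conv_out = 1/(17.7890*2.5720) = 0.0219
R_total = 0.0458 K/W
Q = 102.4740 / 0.0458 = 2237.0298 W

R_total = 0.0458 K/W, Q = 2237.0298 W


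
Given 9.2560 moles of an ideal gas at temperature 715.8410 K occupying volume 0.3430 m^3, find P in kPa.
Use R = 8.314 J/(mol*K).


P = nRT/V = 9.2560 * 8.314 * 715.8410 / 0.3430
= 55087.1032 / 0.3430 = 160603.7994 Pa = 160.6038 kPa

160.6038 kPa


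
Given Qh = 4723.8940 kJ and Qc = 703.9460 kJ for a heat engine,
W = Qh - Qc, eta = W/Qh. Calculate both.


W = 4723.8940 - 703.9460 = 4019.9480 kJ
eta = 4019.9480 / 4723.8940 = 0.8510 = 85.0982%

W = 4019.9480 kJ, eta = 85.0982%


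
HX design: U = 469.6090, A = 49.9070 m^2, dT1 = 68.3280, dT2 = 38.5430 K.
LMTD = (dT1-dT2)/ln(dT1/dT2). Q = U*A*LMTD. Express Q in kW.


LMTD = 52.0221 K
Q = 469.6090 * 49.9070 * 52.0221 = 1219230.3074 W = 1219.2303 kW

1219.2303 kW


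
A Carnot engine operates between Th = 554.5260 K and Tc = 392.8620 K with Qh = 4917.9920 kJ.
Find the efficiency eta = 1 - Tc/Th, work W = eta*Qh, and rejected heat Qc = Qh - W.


eta = 1 - 392.8620/554.5260 = 0.2915
W = 0.2915 * 4917.9920 = 1433.7691 kJ
Qc = 4917.9920 - 1433.7691 = 3484.2229 kJ

eta = 29.1535%, W = 1433.7691 kJ, Qc = 3484.2229 kJ


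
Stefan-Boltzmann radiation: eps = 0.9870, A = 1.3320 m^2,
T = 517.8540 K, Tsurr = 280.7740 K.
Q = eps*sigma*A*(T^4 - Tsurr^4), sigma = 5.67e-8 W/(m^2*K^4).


T^4 = 7.1917e+10
Tsurr^4 = 6.2148e+09
Q = 0.9870 * 5.67e-8 * 1.3320 * 6.5702e+10 = 4897.5838 W

4897.5838 W


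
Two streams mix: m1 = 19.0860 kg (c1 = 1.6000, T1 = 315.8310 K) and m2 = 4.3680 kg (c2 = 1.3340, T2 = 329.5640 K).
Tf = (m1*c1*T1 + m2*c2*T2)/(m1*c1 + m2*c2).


num = 11565.0612
den = 36.3645
Tf = 318.0315 K

318.0315 K


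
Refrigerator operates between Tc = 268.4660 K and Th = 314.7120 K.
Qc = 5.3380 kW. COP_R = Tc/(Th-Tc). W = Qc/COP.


COP = 268.4660 / 46.2460 = 5.8052
W = 5.3380 / 5.8052 = 0.9195 kW

COP = 5.8052, W = 0.9195 kW


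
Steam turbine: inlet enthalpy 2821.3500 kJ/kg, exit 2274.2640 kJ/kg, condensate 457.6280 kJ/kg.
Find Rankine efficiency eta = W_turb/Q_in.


W = 547.0860 kJ/kg
Q_in = 2363.7220 kJ/kg
eta = 0.2315 = 23.1451%

eta = 23.1451%


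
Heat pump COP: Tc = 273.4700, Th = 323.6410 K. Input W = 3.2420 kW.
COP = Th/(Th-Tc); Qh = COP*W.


COP = 323.6410 / 50.1710 = 6.4508
Qh = 6.4508 * 3.2420 = 20.9134 kW

COP = 6.4508, Qh = 20.9134 kW


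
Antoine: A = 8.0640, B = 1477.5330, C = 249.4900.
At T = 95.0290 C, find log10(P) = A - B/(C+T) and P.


C+T = 344.5190
B/(C+T) = 4.2887
log10(P) = 8.0640 - 4.2887 = 3.7753
P = 10^3.7753 = 5960.9621 mmHg

5960.9621 mmHg


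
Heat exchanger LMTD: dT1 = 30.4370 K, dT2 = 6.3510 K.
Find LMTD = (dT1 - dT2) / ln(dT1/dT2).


dT1/dT2 = 4.7925
ln(dT1/dT2) = 1.5670
LMTD = 24.0860 / 1.5670 = 15.3703 K

15.3703 K


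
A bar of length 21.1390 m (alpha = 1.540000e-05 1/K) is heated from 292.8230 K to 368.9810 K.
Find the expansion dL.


dT = 76.1580 K
dL = 1.540000e-05 * 21.1390 * 76.1580 = 0.024793 m
L_final = 21.163793 m

dL = 0.024793 m


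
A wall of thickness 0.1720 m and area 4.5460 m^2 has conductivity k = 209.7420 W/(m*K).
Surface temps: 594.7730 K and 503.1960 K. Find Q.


dT = 91.5770 K
Q = 209.7420 * 4.5460 * 91.5770 / 0.1720 = 507659.8319 W

507659.8319 W


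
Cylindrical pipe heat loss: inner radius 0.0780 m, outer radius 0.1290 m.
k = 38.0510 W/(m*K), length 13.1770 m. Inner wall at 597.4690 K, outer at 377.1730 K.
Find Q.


dT = 220.2960 K
ln(ro/ri) = 0.5031
Q = 2*pi*38.0510*13.1770*220.2960 / 0.5031 = 1379468.2047 W

1379468.2047 W


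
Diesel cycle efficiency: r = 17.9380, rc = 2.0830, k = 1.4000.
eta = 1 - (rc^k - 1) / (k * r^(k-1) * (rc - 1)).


r^(k-1) = 3.1733
rc^k = 2.7936
eta = 0.6272 = 62.7213%

62.7213%


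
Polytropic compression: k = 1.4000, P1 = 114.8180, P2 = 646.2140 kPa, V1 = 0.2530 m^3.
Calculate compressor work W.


(k-1)/k = 0.2857
(P2/P1)^exp = 1.6383
W = 3.5000 * 114.8180 * 0.2530 * (1.6383 - 1) = 64.8957 kJ

64.8957 kJ


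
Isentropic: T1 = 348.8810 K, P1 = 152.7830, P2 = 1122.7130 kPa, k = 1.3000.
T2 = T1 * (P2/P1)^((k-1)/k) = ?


(k-1)/k = 0.2308
(P2/P1)^exp = 1.5845
T2 = 348.8810 * 1.5845 = 552.8002 K

552.8002 K


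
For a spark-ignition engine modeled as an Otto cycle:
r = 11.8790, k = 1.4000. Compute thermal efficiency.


r^(k-1) = 2.6910
eta = 1 - 1/2.6910 = 0.6284 = 62.8389%

62.8389%


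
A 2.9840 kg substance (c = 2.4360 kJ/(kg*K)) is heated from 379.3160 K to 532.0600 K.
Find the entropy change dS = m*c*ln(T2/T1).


T2/T1 = 1.4027
ln(T2/T1) = 0.3384
dS = 2.9840 * 2.4360 * 0.3384 = 2.4597 kJ/K

2.4597 kJ/K


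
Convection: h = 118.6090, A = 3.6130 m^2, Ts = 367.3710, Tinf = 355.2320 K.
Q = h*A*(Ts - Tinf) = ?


dT = 12.1390 K
Q = 118.6090 * 3.6130 * 12.1390 = 5201.9781 W

5201.9781 W


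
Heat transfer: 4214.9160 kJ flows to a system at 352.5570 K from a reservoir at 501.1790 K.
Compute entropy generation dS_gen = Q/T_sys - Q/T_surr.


dS_sys = 4214.9160/352.5570 = 11.9553 kJ/K
dS_surr = -4214.9160/501.1790 = -8.4100 kJ/K
dS_gen = 11.9553 - 8.4100 = 3.5453 kJ/K (irreversible)

dS_gen = 3.5453 kJ/K, irreversible


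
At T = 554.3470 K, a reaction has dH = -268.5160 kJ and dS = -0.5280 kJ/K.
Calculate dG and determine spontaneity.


T*dS = 554.3470 * -0.5280 = -292.6952 kJ
dG = -268.5160 + 292.6952 = 24.1792 kJ (non-spontaneous)

dG = 24.1792 kJ, non-spontaneous


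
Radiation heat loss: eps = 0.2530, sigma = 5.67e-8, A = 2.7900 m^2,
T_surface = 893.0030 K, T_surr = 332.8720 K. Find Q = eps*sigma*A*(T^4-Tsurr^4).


T^4 = 6.3593e+11
Tsurr^4 = 1.2277e+10
Q = 0.2530 * 5.67e-8 * 2.7900 * 6.2366e+11 = 24960.4766 W

24960.4766 W


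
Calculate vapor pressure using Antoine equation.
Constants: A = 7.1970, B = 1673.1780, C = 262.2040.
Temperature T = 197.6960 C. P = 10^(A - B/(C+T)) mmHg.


C+T = 459.9000
B/(C+T) = 3.6381
log10(P) = 7.1970 - 3.6381 = 3.5589
P = 10^3.5589 = 3621.3093 mmHg

3621.3093 mmHg


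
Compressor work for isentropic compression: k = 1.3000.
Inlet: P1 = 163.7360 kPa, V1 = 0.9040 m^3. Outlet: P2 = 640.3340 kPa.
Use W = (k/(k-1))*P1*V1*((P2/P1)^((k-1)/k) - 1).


(k-1)/k = 0.2308
(P2/P1)^exp = 1.3699
W = 4.3333 * 163.7360 * 0.9040 * (1.3699 - 1) = 237.2308 kJ

237.2308 kJ


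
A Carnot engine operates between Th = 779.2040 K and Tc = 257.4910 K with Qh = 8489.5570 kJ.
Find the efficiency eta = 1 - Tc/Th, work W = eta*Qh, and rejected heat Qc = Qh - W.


eta = 1 - 257.4910/779.2040 = 0.6695
W = 0.6695 * 8489.5570 = 5684.1498 kJ
Qc = 8489.5570 - 5684.1498 = 2805.4072 kJ

eta = 66.9546%, W = 5684.1498 kJ, Qc = 2805.4072 kJ


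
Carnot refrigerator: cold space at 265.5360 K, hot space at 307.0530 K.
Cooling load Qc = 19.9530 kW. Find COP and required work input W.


COP = 265.5360 / 41.5170 = 6.3958
W = 19.9530 / 6.3958 = 3.1197 kW

COP = 6.3958, W = 3.1197 kW


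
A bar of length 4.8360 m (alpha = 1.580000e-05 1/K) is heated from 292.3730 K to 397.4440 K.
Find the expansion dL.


dT = 105.0710 K
dL = 1.580000e-05 * 4.8360 * 105.0710 = 0.008028 m
L_final = 4.844028 m

dL = 0.008028 m


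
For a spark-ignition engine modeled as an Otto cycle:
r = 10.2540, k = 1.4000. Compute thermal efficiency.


r^(k-1) = 2.5372
eta = 1 - 1/2.5372 = 0.6059 = 60.5867%

60.5867%


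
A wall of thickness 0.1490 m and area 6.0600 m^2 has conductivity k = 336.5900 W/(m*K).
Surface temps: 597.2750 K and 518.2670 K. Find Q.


dT = 79.0080 K
Q = 336.5900 * 6.0600 * 79.0080 / 0.1490 = 1081579.9630 W

1081579.9630 W


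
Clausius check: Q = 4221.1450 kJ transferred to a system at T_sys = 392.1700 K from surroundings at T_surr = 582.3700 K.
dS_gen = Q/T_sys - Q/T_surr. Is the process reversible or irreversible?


dS_sys = 4221.1450/392.1700 = 10.7636 kJ/K
dS_surr = -4221.1450/582.3700 = -7.2482 kJ/K
dS_gen = 10.7636 - 7.2482 = 3.5153 kJ/K (irreversible)

dS_gen = 3.5153 kJ/K, irreversible


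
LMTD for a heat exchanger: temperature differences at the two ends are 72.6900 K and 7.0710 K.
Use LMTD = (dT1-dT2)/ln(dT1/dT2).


dT1/dT2 = 10.2800
ln(dT1/dT2) = 2.3302
LMTD = 65.6190 / 2.3302 = 28.1602 K

28.1602 K


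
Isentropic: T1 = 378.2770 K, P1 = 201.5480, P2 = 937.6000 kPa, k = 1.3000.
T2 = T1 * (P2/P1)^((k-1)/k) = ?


(k-1)/k = 0.2308
(P2/P1)^exp = 1.4258
T2 = 378.2770 * 1.4258 = 539.3622 K

539.3622 K


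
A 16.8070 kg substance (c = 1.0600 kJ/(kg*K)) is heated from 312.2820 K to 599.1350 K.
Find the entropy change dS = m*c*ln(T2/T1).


T2/T1 = 1.9186
ln(T2/T1) = 0.6516
dS = 16.8070 * 1.0600 * 0.6516 = 11.6082 kJ/K

11.6082 kJ/K


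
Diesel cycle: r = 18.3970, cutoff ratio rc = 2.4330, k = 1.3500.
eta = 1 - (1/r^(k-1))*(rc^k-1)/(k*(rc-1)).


r^(k-1) = 2.7712
rc^k = 3.3212
eta = 0.5670 = 56.7021%

56.7021%


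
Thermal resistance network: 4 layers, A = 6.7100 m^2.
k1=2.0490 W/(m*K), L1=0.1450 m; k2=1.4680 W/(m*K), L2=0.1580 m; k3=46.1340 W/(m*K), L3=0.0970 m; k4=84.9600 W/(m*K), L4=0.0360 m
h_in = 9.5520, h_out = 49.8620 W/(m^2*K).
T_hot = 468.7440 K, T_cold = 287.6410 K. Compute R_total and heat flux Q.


R_conv_in = 1/(9.5520*6.7100) = 0.0156
R_1 = 0.1450/(2.0490*6.7100) = 0.0105
R_2 = 0.1580/(1.4680*6.7100) = 0.0160
R_3 = 0.0970/(46.1340*6.7100) = 0.0003
R_4 = 0.0360/(84.9600*6.7100) = 6.3149e-05
R_conv_out = 1/(49.8620*6.7100) = 0.0030
R_total = 0.0456 K/W
Q = 181.1030 / 0.0456 = 3975.5664 W

R_total = 0.0456 K/W, Q = 3975.5664 W


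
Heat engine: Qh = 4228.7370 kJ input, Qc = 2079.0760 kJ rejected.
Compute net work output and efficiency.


W = 4228.7370 - 2079.0760 = 2149.6610 kJ
eta = 2149.6610 / 4228.7370 = 0.5083 = 50.8346%

W = 2149.6610 kJ, eta = 50.8346%


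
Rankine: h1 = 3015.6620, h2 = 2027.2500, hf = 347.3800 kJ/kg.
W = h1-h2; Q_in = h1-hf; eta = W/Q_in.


W = 988.4120 kJ/kg
Q_in = 2668.2820 kJ/kg
eta = 0.3704 = 37.0430%

eta = 37.0430%


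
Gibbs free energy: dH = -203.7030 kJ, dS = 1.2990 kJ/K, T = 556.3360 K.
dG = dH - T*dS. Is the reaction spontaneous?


T*dS = 556.3360 * 1.2990 = 722.6805 kJ
dG = -203.7030 - 722.6805 = -926.3835 kJ (spontaneous)

dG = -926.3835 kJ, spontaneous


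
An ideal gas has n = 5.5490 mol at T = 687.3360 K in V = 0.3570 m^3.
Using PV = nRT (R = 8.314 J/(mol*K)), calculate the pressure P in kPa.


P = nRT/V = 5.5490 * 8.314 * 687.3360 / 0.3570
= 31709.8243 / 0.3570 = 88823.0374 Pa = 88.8230 kPa

88.8230 kPa


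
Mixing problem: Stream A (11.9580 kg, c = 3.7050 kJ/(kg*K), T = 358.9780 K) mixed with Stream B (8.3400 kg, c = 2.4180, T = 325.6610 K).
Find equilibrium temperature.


num = 22471.6201
den = 64.4705
Tf = 348.5566 K

348.5566 K


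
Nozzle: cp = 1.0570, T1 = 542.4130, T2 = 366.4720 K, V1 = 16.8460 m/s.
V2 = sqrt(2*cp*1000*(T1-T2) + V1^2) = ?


dT = 175.9410 K
2*cp*1000*dT = 371939.2740
V1^2 = 283.7877
V2 = sqrt(372223.0617) = 610.1009 m/s

610.1009 m/s


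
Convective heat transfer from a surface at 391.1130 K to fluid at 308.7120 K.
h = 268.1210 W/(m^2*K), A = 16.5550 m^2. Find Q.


dT = 82.4010 K
Q = 268.1210 * 16.5550 * 82.4010 = 365756.8747 W

365756.8747 W


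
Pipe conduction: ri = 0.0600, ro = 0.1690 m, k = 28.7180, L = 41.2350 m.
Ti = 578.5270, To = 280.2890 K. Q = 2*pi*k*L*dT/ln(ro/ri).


dT = 298.2380 K
ln(ro/ri) = 1.0356
Q = 2*pi*28.7180*41.2350*298.2380 / 1.0356 = 2142842.3558 W

2142842.3558 W


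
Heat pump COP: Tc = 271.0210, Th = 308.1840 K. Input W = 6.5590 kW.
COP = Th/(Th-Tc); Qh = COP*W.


COP = 308.1840 / 37.1630 = 8.2928
Qh = 8.2928 * 6.5590 = 54.3922 kW

COP = 8.2928, Qh = 54.3922 kW


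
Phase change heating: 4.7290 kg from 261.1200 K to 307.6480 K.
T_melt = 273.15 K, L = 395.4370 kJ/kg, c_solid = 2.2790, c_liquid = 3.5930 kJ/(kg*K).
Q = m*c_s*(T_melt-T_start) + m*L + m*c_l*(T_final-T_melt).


Q1 (sensible, solid) = 4.7290 * 2.2790 * 12.0300 = 129.6520 kJ
Q2 (latent) = 4.7290 * 395.4370 = 1870.0216 kJ
Q3 (sensible, liquid) = 4.7290 * 3.5930 * 34.4980 = 586.1658 kJ
Q_total = 2585.8394 kJ

2585.8394 kJ


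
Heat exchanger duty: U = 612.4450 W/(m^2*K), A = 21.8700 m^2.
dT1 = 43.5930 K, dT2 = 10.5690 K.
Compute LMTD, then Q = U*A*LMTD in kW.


LMTD = 23.3060 K
Q = 612.4450 * 21.8700 * 23.3060 = 312165.1865 W = 312.1652 kW

312.1652 kW


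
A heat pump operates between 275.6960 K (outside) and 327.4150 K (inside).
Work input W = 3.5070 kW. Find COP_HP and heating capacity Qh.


COP = 327.4150 / 51.7190 = 6.3307
Qh = 6.3307 * 3.5070 = 22.2016 kW

COP = 6.3307, Qh = 22.2016 kW


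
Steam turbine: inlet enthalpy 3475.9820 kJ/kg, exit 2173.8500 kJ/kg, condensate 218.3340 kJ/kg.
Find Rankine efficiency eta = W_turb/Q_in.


W = 1302.1320 kJ/kg
Q_in = 3257.6480 kJ/kg
eta = 0.3997 = 39.9715%

eta = 39.9715%


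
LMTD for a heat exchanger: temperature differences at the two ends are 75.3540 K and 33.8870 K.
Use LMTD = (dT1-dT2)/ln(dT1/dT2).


dT1/dT2 = 2.2237
ln(dT1/dT2) = 0.7992
LMTD = 41.4670 / 0.7992 = 51.8879 K

51.8879 K


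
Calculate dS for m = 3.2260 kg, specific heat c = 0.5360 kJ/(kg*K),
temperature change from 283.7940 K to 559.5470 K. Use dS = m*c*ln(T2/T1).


T2/T1 = 1.9717
ln(T2/T1) = 0.6789
dS = 3.2260 * 0.5360 * 0.6789 = 1.1739 kJ/K

1.1739 kJ/K


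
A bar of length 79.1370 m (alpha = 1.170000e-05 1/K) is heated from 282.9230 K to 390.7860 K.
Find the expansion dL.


dT = 107.8630 K
dL = 1.170000e-05 * 79.1370 * 107.8630 = 0.099871 m
L_final = 79.236871 m

dL = 0.099871 m


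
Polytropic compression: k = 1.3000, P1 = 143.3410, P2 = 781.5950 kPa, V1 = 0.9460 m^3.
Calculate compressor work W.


(k-1)/k = 0.2308
(P2/P1)^exp = 1.4791
W = 4.3333 * 143.3410 * 0.9460 * (1.4791 - 1) = 281.4998 kJ

281.4998 kJ


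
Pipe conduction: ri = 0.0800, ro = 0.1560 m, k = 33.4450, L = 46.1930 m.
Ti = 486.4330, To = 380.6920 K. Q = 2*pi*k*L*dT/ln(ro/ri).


dT = 105.7410 K
ln(ro/ri) = 0.6678
Q = 2*pi*33.4450*46.1930*105.7410 / 0.6678 = 1536969.0915 W

1536969.0915 W


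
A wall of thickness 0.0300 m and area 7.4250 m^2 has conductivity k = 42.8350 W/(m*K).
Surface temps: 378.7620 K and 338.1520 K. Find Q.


dT = 40.6100 K
Q = 42.8350 * 7.4250 * 40.6100 / 0.0300 = 430533.5141 W

430533.5141 W


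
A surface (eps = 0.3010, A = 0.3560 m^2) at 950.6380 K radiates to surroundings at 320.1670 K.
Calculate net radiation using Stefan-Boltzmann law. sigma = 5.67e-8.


T^4 = 8.1670e+11
Tsurr^4 = 1.0508e+10
Q = 0.3010 * 5.67e-8 * 0.3560 * 8.0619e+11 = 4898.1978 W

4898.1978 W


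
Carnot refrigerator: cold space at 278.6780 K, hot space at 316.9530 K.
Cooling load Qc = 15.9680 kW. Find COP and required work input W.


COP = 278.6780 / 38.2750 = 7.2809
W = 15.9680 / 7.2809 = 2.1931 kW

COP = 7.2809, W = 2.1931 kW


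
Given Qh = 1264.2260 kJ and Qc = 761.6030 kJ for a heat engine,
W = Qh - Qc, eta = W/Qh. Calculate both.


W = 1264.2260 - 761.6030 = 502.6230 kJ
eta = 502.6230 / 1264.2260 = 0.3976 = 39.7574%

W = 502.6230 kJ, eta = 39.7574%


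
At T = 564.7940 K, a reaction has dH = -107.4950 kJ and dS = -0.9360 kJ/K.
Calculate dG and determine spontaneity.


T*dS = 564.7940 * -0.9360 = -528.6472 kJ
dG = -107.4950 + 528.6472 = 421.1522 kJ (non-spontaneous)

dG = 421.1522 kJ, non-spontaneous


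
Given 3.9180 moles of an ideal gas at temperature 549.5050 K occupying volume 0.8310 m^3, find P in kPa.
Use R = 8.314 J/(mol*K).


P = nRT/V = 3.9180 * 8.314 * 549.5050 / 0.8310
= 17899.7143 / 0.8310 = 21539.9691 Pa = 21.5400 kPa

21.5400 kPa


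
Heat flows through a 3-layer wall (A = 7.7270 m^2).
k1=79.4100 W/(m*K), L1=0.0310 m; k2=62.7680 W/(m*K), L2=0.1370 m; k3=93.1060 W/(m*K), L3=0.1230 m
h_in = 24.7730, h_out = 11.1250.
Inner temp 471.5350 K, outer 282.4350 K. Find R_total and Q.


R_conv_in = 1/(24.7730*7.7270) = 0.0052
R_1 = 0.0310/(79.4100*7.7270) = 5.0521e-05
R_2 = 0.1370/(62.7680*7.7270) = 0.0003
R_3 = 0.1230/(93.1060*7.7270) = 0.0002
R_conv_out = 1/(11.1250*7.7270) = 0.0116
R_total = 0.0174 K/W
Q = 189.1000 / 0.0174 = 10892.2446 W

R_total = 0.0174 K/W, Q = 10892.2446 W


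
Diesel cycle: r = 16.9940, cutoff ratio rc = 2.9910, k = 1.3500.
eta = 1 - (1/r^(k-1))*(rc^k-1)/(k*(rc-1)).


r^(k-1) = 2.6953
rc^k = 4.3889
eta = 0.5322 = 53.2216%

53.2216%


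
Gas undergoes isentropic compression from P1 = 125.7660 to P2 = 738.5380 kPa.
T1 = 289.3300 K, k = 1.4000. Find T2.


(k-1)/k = 0.2857
(P2/P1)^exp = 1.6583
T2 = 289.3300 * 1.6583 = 479.7924 K

479.7924 K


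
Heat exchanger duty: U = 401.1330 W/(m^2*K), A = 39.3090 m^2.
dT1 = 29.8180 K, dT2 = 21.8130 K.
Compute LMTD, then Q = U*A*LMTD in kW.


LMTD = 25.6073 K
Q = 401.1330 * 39.3090 * 25.6073 = 403779.4884 W = 403.7795 kW

403.7795 kW


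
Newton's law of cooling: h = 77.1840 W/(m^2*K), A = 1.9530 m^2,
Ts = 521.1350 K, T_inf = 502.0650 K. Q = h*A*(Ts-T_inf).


dT = 19.0700 K
Q = 77.1840 * 1.9530 * 19.0700 = 2874.6185 W

2874.6185 W


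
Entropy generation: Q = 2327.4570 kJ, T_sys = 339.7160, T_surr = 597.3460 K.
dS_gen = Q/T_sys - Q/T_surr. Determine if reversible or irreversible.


dS_sys = 2327.4570/339.7160 = 6.8512 kJ/K
dS_surr = -2327.4570/597.3460 = -3.8963 kJ/K
dS_gen = 6.8512 - 3.8963 = 2.9549 kJ/K (irreversible)

dS_gen = 2.9549 kJ/K, irreversible


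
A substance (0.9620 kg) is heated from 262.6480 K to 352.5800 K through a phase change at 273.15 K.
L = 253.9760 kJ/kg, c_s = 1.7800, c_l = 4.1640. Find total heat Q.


Q1 (sensible, solid) = 0.9620 * 1.7800 * 10.5020 = 17.9832 kJ
Q2 (latent) = 0.9620 * 253.9760 = 244.3249 kJ
Q3 (sensible, liquid) = 0.9620 * 4.1640 * 79.4300 = 318.1782 kJ
Q_total = 580.4863 kJ

580.4863 kJ


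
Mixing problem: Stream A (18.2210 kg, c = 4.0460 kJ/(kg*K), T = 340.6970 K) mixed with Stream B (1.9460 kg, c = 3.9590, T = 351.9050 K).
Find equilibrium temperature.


num = 27828.0722
den = 81.4264
Tf = 341.7575 K

341.7575 K


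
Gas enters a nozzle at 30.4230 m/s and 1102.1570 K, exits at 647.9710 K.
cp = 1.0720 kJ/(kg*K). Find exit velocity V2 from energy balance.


dT = 454.1860 K
2*cp*1000*dT = 973774.7840
V1^2 = 925.5589
V2 = sqrt(974700.3429) = 987.2691 m/s

987.2691 m/s


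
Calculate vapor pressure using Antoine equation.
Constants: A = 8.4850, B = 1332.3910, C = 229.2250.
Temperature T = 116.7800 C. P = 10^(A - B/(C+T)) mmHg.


C+T = 346.0050
B/(C+T) = 3.8508
log10(P) = 8.4850 - 3.8508 = 4.6342
P = 10^4.6342 = 43073.9408 mmHg

43073.9408 mmHg


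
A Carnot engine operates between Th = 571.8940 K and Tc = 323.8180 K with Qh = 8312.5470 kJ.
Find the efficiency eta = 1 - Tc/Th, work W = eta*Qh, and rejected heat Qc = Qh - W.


eta = 1 - 323.8180/571.8940 = 0.4338
W = 0.4338 * 8312.5470 = 3605.8140 kJ
Qc = 8312.5470 - 3605.8140 = 4706.7330 kJ

eta = 43.3780%, W = 3605.8140 kJ, Qc = 4706.7330 kJ


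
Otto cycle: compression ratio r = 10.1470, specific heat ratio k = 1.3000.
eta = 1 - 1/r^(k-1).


r^(k-1) = 2.0040
eta = 1 - 1/2.0040 = 0.5010 = 50.1002%

50.1002%


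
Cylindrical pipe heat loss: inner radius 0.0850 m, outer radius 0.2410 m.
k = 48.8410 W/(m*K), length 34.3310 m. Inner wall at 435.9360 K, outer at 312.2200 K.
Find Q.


dT = 123.7160 K
ln(ro/ri) = 1.0421
Q = 2*pi*48.8410*34.3310*123.7160 / 1.0421 = 1250686.0566 W

1250686.0566 W


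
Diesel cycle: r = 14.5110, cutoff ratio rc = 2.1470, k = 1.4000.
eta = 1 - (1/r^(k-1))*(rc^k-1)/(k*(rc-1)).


r^(k-1) = 2.9153
rc^k = 2.9145
eta = 0.5910 = 59.1035%

59.1035%


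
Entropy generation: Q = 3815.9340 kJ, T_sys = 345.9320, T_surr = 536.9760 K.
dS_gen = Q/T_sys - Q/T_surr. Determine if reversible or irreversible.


dS_sys = 3815.9340/345.9320 = 11.0309 kJ/K
dS_surr = -3815.9340/536.9760 = -7.1063 kJ/K
dS_gen = 11.0309 - 7.1063 = 3.9245 kJ/K (irreversible)

dS_gen = 3.9245 kJ/K, irreversible


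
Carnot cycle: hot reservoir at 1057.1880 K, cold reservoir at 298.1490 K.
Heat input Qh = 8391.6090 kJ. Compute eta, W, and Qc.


eta = 1 - 298.1490/1057.1880 = 0.7180
W = 0.7180 * 8391.6090 = 6025.0008 kJ
Qc = 8391.6090 - 6025.0008 = 2366.6082 kJ

eta = 71.7979%, W = 6025.0008 kJ, Qc = 2366.6082 kJ


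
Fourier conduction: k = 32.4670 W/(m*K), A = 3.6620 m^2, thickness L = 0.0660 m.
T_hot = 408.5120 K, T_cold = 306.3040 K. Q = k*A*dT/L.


dT = 102.2080 K
Q = 32.4670 * 3.6620 * 102.2080 / 0.0660 = 184120.2075 W

184120.2075 W


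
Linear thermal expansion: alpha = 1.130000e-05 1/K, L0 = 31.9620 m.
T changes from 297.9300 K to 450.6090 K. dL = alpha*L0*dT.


dT = 152.6790 K
dL = 1.130000e-05 * 31.9620 * 152.6790 = 0.055143 m
L_final = 32.017143 m

dL = 0.055143 m


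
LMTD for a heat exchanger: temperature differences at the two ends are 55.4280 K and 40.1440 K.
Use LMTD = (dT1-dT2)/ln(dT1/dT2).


dT1/dT2 = 1.3807
ln(dT1/dT2) = 0.3226
LMTD = 15.2840 / 0.3226 = 47.3758 K

47.3758 K


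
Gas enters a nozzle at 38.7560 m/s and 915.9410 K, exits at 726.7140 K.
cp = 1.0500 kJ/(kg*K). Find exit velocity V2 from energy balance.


dT = 189.2270 K
2*cp*1000*dT = 397376.7000
V1^2 = 1502.0275
V2 = sqrt(398878.7275) = 631.5685 m/s

631.5685 m/s


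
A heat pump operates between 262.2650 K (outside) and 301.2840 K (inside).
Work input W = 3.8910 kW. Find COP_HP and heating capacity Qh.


COP = 301.2840 / 39.0190 = 7.7215
Qh = 7.7215 * 3.8910 = 30.0442 kW

COP = 7.7215, Qh = 30.0442 kW


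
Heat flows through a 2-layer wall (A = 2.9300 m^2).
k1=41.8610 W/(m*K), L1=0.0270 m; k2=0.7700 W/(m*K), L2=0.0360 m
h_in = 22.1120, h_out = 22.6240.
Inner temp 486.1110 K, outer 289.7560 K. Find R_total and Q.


R_conv_in = 1/(22.1120*2.9300) = 0.0154
R_1 = 0.0270/(41.8610*2.9300) = 0.0002
R_2 = 0.0360/(0.7700*2.9300) = 0.0160
R_conv_out = 1/(22.6240*2.9300) = 0.0151
R_total = 0.0467 K/W
Q = 196.3550 / 0.0467 = 4204.8374 W

R_total = 0.0467 K/W, Q = 4204.8374 W


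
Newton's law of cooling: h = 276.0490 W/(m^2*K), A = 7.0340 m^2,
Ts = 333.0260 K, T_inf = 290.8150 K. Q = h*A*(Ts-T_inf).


dT = 42.2110 K
Q = 276.0490 * 7.0340 * 42.2110 = 81962.3087 W

81962.3087 W


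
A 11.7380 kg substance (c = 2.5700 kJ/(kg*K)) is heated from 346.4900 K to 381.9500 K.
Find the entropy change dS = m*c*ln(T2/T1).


T2/T1 = 1.1023
ln(T2/T1) = 0.0974
dS = 11.7380 * 2.5700 * 0.0974 = 2.9393 kJ/K

2.9393 kJ/K


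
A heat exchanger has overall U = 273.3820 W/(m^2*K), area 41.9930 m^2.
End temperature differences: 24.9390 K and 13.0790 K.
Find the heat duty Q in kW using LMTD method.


LMTD = 18.3755 K
Q = 273.3820 * 41.9930 * 18.3755 = 210953.0242 W = 210.9530 kW

210.9530 kW


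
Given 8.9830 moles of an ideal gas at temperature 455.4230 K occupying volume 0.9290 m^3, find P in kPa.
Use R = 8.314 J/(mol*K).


P = nRT/V = 8.9830 * 8.314 * 455.4230 / 0.9290
= 34013.1128 / 0.9290 = 36612.6080 Pa = 36.6126 kPa

36.6126 kPa


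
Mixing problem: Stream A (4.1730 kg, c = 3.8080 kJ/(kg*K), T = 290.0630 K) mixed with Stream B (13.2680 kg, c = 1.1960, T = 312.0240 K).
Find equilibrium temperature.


num = 9560.6901
den = 31.7593
Tf = 301.0358 K

301.0358 K


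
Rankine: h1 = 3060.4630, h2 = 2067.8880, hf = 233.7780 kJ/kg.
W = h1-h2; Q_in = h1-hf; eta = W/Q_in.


W = 992.5750 kJ/kg
Q_in = 2826.6850 kJ/kg
eta = 0.3511 = 35.1145%

eta = 35.1145%


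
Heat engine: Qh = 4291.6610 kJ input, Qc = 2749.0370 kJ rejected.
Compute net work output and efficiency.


W = 4291.6610 - 2749.0370 = 1542.6240 kJ
eta = 1542.6240 / 4291.6610 = 0.3594 = 35.9447%

W = 1542.6240 kJ, eta = 35.9447%


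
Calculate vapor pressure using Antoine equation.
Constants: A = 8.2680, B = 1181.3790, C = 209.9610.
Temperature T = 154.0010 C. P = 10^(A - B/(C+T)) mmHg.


C+T = 363.9620
B/(C+T) = 3.2459
log10(P) = 8.2680 - 3.2459 = 5.0221
P = 10^5.0221 = 105223.9112 mmHg

105223.9112 mmHg


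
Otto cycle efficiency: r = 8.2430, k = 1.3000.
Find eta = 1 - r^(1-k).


r^(k-1) = 1.8829
eta = 1 - 1/1.8829 = 0.4689 = 46.8902%

46.8902%


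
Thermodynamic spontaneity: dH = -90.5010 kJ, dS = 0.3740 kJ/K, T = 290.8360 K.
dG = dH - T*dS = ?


T*dS = 290.8360 * 0.3740 = 108.7727 kJ
dG = -90.5010 - 108.7727 = -199.2737 kJ (spontaneous)

dG = -199.2737 kJ, spontaneous


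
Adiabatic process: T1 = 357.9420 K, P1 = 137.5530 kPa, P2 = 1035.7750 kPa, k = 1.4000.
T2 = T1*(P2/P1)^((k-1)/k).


(k-1)/k = 0.2857
(P2/P1)^exp = 1.7804
T2 = 357.9420 * 1.7804 = 637.2731 K

637.2731 K


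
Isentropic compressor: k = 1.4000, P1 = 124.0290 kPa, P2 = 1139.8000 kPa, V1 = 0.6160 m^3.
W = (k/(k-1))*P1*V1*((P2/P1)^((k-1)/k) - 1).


(k-1)/k = 0.2857
(P2/P1)^exp = 1.8846
W = 3.5000 * 124.0290 * 0.6160 * (1.8846 - 1) = 236.5605 kJ

236.5605 kJ


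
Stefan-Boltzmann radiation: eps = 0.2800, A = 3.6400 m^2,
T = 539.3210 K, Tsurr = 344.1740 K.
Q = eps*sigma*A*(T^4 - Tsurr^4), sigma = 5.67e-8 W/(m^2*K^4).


T^4 = 8.4604e+10
Tsurr^4 = 1.4032e+10
Q = 0.2800 * 5.67e-8 * 3.6400 * 7.0572e+10 = 4078.2559 W

4078.2559 W


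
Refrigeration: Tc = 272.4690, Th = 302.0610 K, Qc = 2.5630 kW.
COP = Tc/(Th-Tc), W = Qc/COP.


COP = 272.4690 / 29.5920 = 9.2075
W = 2.5630 / 9.2075 = 0.2784 kW

COP = 9.2075, W = 0.2784 kW


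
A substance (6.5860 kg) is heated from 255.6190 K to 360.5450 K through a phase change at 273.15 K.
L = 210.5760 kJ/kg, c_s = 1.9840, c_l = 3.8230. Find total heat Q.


Q1 (sensible, solid) = 6.5860 * 1.9840 * 17.5310 = 229.0710 kJ
Q2 (latent) = 6.5860 * 210.5760 = 1386.8535 kJ
Q3 (sensible, liquid) = 6.5860 * 3.8230 * 87.3950 = 2200.4556 kJ
Q_total = 3816.3801 kJ

3816.3801 kJ


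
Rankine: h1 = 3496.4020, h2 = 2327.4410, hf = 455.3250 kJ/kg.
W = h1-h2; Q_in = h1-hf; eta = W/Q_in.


W = 1168.9610 kJ/kg
Q_in = 3041.0770 kJ/kg
eta = 0.3844 = 38.4390%

eta = 38.4390%


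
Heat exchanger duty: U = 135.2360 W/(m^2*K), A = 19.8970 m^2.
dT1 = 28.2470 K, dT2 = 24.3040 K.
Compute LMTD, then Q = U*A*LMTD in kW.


LMTD = 26.2261 K
Q = 135.2360 * 19.8970 * 26.2261 = 70568.9923 W = 70.5690 kW

70.5690 kW


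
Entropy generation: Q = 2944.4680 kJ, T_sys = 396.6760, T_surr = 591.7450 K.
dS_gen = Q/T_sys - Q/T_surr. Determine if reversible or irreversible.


dS_sys = 2944.4680/396.6760 = 7.4229 kJ/K
dS_surr = -2944.4680/591.7450 = -4.9759 kJ/K
dS_gen = 7.4229 - 4.9759 = 2.4469 kJ/K (irreversible)

dS_gen = 2.4469 kJ/K, irreversible


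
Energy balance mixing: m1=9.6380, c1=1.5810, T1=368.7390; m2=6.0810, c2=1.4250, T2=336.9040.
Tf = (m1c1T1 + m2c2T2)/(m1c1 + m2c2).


num = 8538.1425
den = 23.9031
Tf = 357.1981 K

357.1981 K


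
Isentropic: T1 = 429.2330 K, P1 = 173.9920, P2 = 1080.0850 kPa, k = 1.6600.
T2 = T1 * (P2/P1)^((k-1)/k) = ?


(k-1)/k = 0.3976
(P2/P1)^exp = 2.0666
T2 = 429.2330 * 2.0666 = 887.0618 K

887.0618 K


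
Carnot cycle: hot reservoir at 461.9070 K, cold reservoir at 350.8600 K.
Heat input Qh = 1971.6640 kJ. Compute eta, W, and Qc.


eta = 1 - 350.8600/461.9070 = 0.2404
W = 0.2404 * 1971.6640 = 474.0075 kJ
Qc = 1971.6640 - 474.0075 = 1497.6565 kJ

eta = 24.0410%, W = 474.0075 kJ, Qc = 1497.6565 kJ


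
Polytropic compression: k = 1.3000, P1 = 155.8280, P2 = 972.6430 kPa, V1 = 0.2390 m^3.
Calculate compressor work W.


(k-1)/k = 0.2308
(P2/P1)^exp = 1.5259
W = 4.3333 * 155.8280 * 0.2390 * (1.5259 - 1) = 84.8765 kJ

84.8765 kJ


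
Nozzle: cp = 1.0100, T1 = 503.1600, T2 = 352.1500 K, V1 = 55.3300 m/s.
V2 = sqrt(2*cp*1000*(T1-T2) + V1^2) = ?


dT = 151.0100 K
2*cp*1000*dT = 305040.2000
V1^2 = 3061.4089
V2 = sqrt(308101.6089) = 555.0690 m/s

555.0690 m/s


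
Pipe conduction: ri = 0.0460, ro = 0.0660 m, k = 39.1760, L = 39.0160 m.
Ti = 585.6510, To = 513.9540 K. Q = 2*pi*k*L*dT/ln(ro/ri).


dT = 71.6970 K
ln(ro/ri) = 0.3610
Q = 2*pi*39.1760*39.0160*71.6970 / 0.3610 = 1907306.2381 W

1907306.2381 W


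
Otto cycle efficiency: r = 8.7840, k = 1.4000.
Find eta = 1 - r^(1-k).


r^(k-1) = 2.3849
eta = 1 - 1/2.3849 = 0.5807 = 58.0702%

58.0702%


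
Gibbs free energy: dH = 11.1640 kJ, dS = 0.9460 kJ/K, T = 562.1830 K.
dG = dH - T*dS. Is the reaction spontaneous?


T*dS = 562.1830 * 0.9460 = 531.8251 kJ
dG = 11.1640 - 531.8251 = -520.6611 kJ (spontaneous)

dG = -520.6611 kJ, spontaneous


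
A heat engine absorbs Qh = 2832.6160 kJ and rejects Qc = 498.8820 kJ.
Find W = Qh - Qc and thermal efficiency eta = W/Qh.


W = 2832.6160 - 498.8820 = 2333.7340 kJ
eta = 2333.7340 / 2832.6160 = 0.8239 = 82.3879%

W = 2333.7340 kJ, eta = 82.3879%
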